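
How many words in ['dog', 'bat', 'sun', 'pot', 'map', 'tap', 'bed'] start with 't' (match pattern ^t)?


Pattern ^t anchors to start of word. Check which words begin with 't':
  'dog' -> no
  'bat' -> no
  'sun' -> no
  'pot' -> no
  'map' -> no
  'tap' -> MATCH (starts with 't')
  'bed' -> no
Matching words: ['tap']
Count: 1

1


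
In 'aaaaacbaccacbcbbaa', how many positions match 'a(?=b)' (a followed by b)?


Lookahead 'a(?=b)' matches 'a' only when followed by 'b'.
String: 'aaaaacbaccacbcbbaa'
Checking each position where char is 'a':
  pos 0: 'a' -> no (next='a')
  pos 1: 'a' -> no (next='a')
  pos 2: 'a' -> no (next='a')
  pos 3: 'a' -> no (next='a')
  pos 4: 'a' -> no (next='c')
  pos 7: 'a' -> no (next='c')
  pos 10: 'a' -> no (next='c')
  pos 16: 'a' -> no (next='a')
Matching positions: []
Count: 0

0


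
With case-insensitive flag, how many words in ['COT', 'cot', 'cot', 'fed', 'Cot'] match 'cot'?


Case-insensitive matching: compare each word's lowercase form to 'cot'.
  'COT' -> lower='cot' -> MATCH
  'cot' -> lower='cot' -> MATCH
  'cot' -> lower='cot' -> MATCH
  'fed' -> lower='fed' -> no
  'Cot' -> lower='cot' -> MATCH
Matches: ['COT', 'cot', 'cot', 'Cot']
Count: 4

4


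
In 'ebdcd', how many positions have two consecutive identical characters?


Looking for consecutive identical characters in 'ebdcd':
  pos 0-1: 'e' vs 'b' -> different
  pos 1-2: 'b' vs 'd' -> different
  pos 2-3: 'd' vs 'c' -> different
  pos 3-4: 'c' vs 'd' -> different
Consecutive identical pairs: []
Count: 0

0


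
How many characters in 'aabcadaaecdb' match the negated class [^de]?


Negated class [^de] matches any char NOT in {d, e}
Scanning 'aabcadaaecdb':
  pos 0: 'a' -> MATCH
  pos 1: 'a' -> MATCH
  pos 2: 'b' -> MATCH
  pos 3: 'c' -> MATCH
  pos 4: 'a' -> MATCH
  pos 5: 'd' -> no (excluded)
  pos 6: 'a' -> MATCH
  pos 7: 'a' -> MATCH
  pos 8: 'e' -> no (excluded)
  pos 9: 'c' -> MATCH
  pos 10: 'd' -> no (excluded)
  pos 11: 'b' -> MATCH
Total matches: 9

9


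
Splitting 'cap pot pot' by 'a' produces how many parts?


Splitting by 'a' breaks the string at each occurrence of the separator.
Text: 'cap pot pot'
Parts after split:
  Part 1: 'c'
  Part 2: 'p pot pot'
Total parts: 2

2


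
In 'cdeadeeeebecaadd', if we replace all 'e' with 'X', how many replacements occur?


re.sub('e', 'X', text) replaces every occurrence of 'e' with 'X'.
Text: 'cdeadeeeebecaadd'
Scanning for 'e':
  pos 2: 'e' -> replacement #1
  pos 5: 'e' -> replacement #2
  pos 6: 'e' -> replacement #3
  pos 7: 'e' -> replacement #4
  pos 8: 'e' -> replacement #5
  pos 10: 'e' -> replacement #6
Total replacements: 6

6


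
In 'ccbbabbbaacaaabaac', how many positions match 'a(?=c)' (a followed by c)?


Lookahead 'a(?=c)' matches 'a' only when followed by 'c'.
String: 'ccbbabbbaacaaabaac'
Checking each position where char is 'a':
  pos 4: 'a' -> no (next='b')
  pos 8: 'a' -> no (next='a')
  pos 9: 'a' -> MATCH (next='c')
  pos 11: 'a' -> no (next='a')
  pos 12: 'a' -> no (next='a')
  pos 13: 'a' -> no (next='b')
  pos 15: 'a' -> no (next='a')
  pos 16: 'a' -> MATCH (next='c')
Matching positions: [9, 16]
Count: 2

2


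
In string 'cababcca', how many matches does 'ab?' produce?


Pattern 'ab?' matches 'a' optionally followed by 'b'.
String: 'cababcca'
Scanning left to right for 'a' then checking next char:
  Match 1: 'ab' (a followed by b)
  Match 2: 'ab' (a followed by b)
  Match 3: 'a' (a not followed by b)
Total matches: 3

3


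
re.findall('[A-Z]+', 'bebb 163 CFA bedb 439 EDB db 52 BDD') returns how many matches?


Pattern '[A-Z]+' finds one or more uppercase letters.
Text: 'bebb 163 CFA bedb 439 EDB db 52 BDD'
Scanning for matches:
  Match 1: 'CFA'
  Match 2: 'EDB'
  Match 3: 'BDD'
Total matches: 3

3


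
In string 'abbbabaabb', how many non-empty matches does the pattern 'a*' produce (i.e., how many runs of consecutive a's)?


Pattern 'a*' matches zero or more a's. We want non-empty runs of consecutive a's.
String: 'abbbabaabb'
Walking through the string to find runs of a's:
  Run 1: positions 0-0 -> 'a'
  Run 2: positions 4-4 -> 'a'
  Run 3: positions 6-7 -> 'aa'
Non-empty runs found: ['a', 'a', 'aa']
Count: 3

3


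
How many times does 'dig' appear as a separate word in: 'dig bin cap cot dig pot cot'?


Scanning each word for exact match 'dig':
  Word 1: 'dig' -> MATCH
  Word 2: 'bin' -> no
  Word 3: 'cap' -> no
  Word 4: 'cot' -> no
  Word 5: 'dig' -> MATCH
  Word 6: 'pot' -> no
  Word 7: 'cot' -> no
Total matches: 2

2


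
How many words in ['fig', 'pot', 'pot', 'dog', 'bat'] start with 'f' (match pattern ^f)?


Pattern ^f anchors to start of word. Check which words begin with 'f':
  'fig' -> MATCH (starts with 'f')
  'pot' -> no
  'pot' -> no
  'dog' -> no
  'bat' -> no
Matching words: ['fig']
Count: 1

1


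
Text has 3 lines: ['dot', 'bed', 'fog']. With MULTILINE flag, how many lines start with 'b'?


With MULTILINE flag, ^ matches the start of each line.
Lines: ['dot', 'bed', 'fog']
Checking which lines start with 'b':
  Line 1: 'dot' -> no
  Line 2: 'bed' -> MATCH
  Line 3: 'fog' -> no
Matching lines: ['bed']
Count: 1

1


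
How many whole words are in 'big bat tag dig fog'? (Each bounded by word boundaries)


Word boundaries (\b) mark the start/end of each word.
Text: 'big bat tag dig fog'
Splitting by whitespace:
  Word 1: 'big'
  Word 2: 'bat'
  Word 3: 'tag'
  Word 4: 'dig'
  Word 5: 'fog'
Total whole words: 5

5


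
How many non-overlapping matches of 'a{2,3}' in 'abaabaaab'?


Pattern 'a{2,3}' matches between 2 and 3 consecutive a's (greedy).
String: 'abaabaaab'
Finding runs of a's and applying greedy matching:
  Run at pos 0: 'a' (length 1)
  Run at pos 2: 'aa' (length 2)
  Run at pos 5: 'aaa' (length 3)
Matches: ['aa', 'aaa']
Count: 2

2


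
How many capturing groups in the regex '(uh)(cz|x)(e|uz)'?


To count capturing groups, count each '(' that starts a group.
Pattern: '(uh)(cz|x)(e|uz)'
Walking through the pattern:
  Position 0: '(' -> group #1
  Position 4: '(' -> group #2
  Position 10: '(' -> group #3
Total capturing groups: 3

3


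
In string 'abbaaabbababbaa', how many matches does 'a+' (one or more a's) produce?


Pattern 'a+' matches one or more consecutive a's.
String: 'abbaaabbababbaa'
Scanning for runs of a:
  Match 1: 'a' (length 1)
  Match 2: 'aaa' (length 3)
  Match 3: 'a' (length 1)
  Match 4: 'a' (length 1)
  Match 5: 'aa' (length 2)
Total matches: 5

5


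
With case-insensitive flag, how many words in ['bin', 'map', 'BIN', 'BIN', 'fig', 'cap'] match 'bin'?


Case-insensitive matching: compare each word's lowercase form to 'bin'.
  'bin' -> lower='bin' -> MATCH
  'map' -> lower='map' -> no
  'BIN' -> lower='bin' -> MATCH
  'BIN' -> lower='bin' -> MATCH
  'fig' -> lower='fig' -> no
  'cap' -> lower='cap' -> no
Matches: ['bin', 'BIN', 'BIN']
Count: 3

3


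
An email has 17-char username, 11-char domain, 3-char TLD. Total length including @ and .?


An email address has format: username@domain.tld
Username length: 17
'@' character: 1
Domain length: 11
'.' character: 1
TLD length: 3
Total = 17 + 1 + 11 + 1 + 3 = 33

33


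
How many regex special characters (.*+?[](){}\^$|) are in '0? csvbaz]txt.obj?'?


Regex special characters are: . * + ? [ ] ( ) { } \ ^ $ |
Scanning '0? csvbaz]txt.obj?':
  pos 1: '?' -> SPECIAL
  pos 9: ']' -> SPECIAL
  pos 13: '.' -> SPECIAL
  pos 17: '?' -> SPECIAL
Special chars found: ['?', ']', '.', '?']
Total: 4

4


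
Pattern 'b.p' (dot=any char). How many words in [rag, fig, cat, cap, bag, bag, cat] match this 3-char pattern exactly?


Pattern 'b.p' means: starts with 'b', any single char, ends with 'p'.
Checking each word (must be exactly 3 chars):
  'rag' (len=3): no
  'fig' (len=3): no
  'cat' (len=3): no
  'cap' (len=3): no
  'bag' (len=3): no
  'bag' (len=3): no
  'cat' (len=3): no
Matching words: []
Total: 0

0


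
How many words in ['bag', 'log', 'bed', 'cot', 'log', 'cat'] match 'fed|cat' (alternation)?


Alternation 'fed|cat' matches either 'fed' or 'cat'.
Checking each word:
  'bag' -> no
  'log' -> no
  'bed' -> no
  'cot' -> no
  'log' -> no
  'cat' -> MATCH
Matches: ['cat']
Count: 1

1


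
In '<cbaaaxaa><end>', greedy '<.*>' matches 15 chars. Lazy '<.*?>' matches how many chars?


Greedy '<.*>' tries to match as MUCH as possible.
Lazy '<.*?>' tries to match as LITTLE as possible.

String: '<cbaaaxaa><end>'
Greedy '<.*>' starts at first '<' and extends to the LAST '>': '<cbaaaxaa><end>' (15 chars)
Lazy '<.*?>' starts at first '<' and stops at the FIRST '>': '<cbaaaxaa>' (10 chars)

10


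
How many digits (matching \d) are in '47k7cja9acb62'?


\d matches any digit 0-9.
Scanning '47k7cja9acb62':
  pos 0: '4' -> DIGIT
  pos 1: '7' -> DIGIT
  pos 3: '7' -> DIGIT
  pos 7: '9' -> DIGIT
  pos 11: '6' -> DIGIT
  pos 12: '2' -> DIGIT
Digits found: ['4', '7', '7', '9', '6', '2']
Total: 6

6


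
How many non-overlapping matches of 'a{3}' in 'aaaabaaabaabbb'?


Pattern 'a{3}' matches exactly 3 consecutive a's (greedy, non-overlapping).
String: 'aaaabaaabaabbb'
Scanning for runs of a's:
  Run at pos 0: 'aaaa' (length 4) -> 1 match(es)
  Run at pos 5: 'aaa' (length 3) -> 1 match(es)
  Run at pos 9: 'aa' (length 2) -> 0 match(es)
Matches found: ['aaa', 'aaa']
Total: 2

2


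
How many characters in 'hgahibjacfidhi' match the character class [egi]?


Character class [egi] matches any of: {e, g, i}
Scanning string 'hgahibjacfidhi' character by character:
  pos 0: 'h' -> no
  pos 1: 'g' -> MATCH
  pos 2: 'a' -> no
  pos 3: 'h' -> no
  pos 4: 'i' -> MATCH
  pos 5: 'b' -> no
  pos 6: 'j' -> no
  pos 7: 'a' -> no
  pos 8: 'c' -> no
  pos 9: 'f' -> no
  pos 10: 'i' -> MATCH
  pos 11: 'd' -> no
  pos 12: 'h' -> no
  pos 13: 'i' -> MATCH
Total matches: 4

4


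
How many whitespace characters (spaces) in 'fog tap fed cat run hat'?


\s matches whitespace characters (spaces, tabs, etc.).
Text: 'fog tap fed cat run hat'
This text has 6 words separated by spaces.
Number of spaces = number of words - 1 = 6 - 1 = 5

5


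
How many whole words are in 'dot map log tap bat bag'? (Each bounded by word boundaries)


Word boundaries (\b) mark the start/end of each word.
Text: 'dot map log tap bat bag'
Splitting by whitespace:
  Word 1: 'dot'
  Word 2: 'map'
  Word 3: 'log'
  Word 4: 'tap'
  Word 5: 'bat'
  Word 6: 'bag'
Total whole words: 6

6


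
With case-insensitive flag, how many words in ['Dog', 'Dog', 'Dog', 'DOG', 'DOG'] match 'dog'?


Case-insensitive matching: compare each word's lowercase form to 'dog'.
  'Dog' -> lower='dog' -> MATCH
  'Dog' -> lower='dog' -> MATCH
  'Dog' -> lower='dog' -> MATCH
  'DOG' -> lower='dog' -> MATCH
  'DOG' -> lower='dog' -> MATCH
Matches: ['Dog', 'Dog', 'Dog', 'DOG', 'DOG']
Count: 5

5


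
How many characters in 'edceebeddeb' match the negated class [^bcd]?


Negated class [^bcd] matches any char NOT in {b, c, d}
Scanning 'edceebeddeb':
  pos 0: 'e' -> MATCH
  pos 1: 'd' -> no (excluded)
  pos 2: 'c' -> no (excluded)
  pos 3: 'e' -> MATCH
  pos 4: 'e' -> MATCH
  pos 5: 'b' -> no (excluded)
  pos 6: 'e' -> MATCH
  pos 7: 'd' -> no (excluded)
  pos 8: 'd' -> no (excluded)
  pos 9: 'e' -> MATCH
  pos 10: 'b' -> no (excluded)
Total matches: 5

5


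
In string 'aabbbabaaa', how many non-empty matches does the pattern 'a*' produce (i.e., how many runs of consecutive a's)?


Pattern 'a*' matches zero or more a's. We want non-empty runs of consecutive a's.
String: 'aabbbabaaa'
Walking through the string to find runs of a's:
  Run 1: positions 0-1 -> 'aa'
  Run 2: positions 5-5 -> 'a'
  Run 3: positions 7-9 -> 'aaa'
Non-empty runs found: ['aa', 'a', 'aaa']
Count: 3

3


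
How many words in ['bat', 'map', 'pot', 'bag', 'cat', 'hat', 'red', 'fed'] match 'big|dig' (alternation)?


Alternation 'big|dig' matches either 'big' or 'dig'.
Checking each word:
  'bat' -> no
  'map' -> no
  'pot' -> no
  'bag' -> no
  'cat' -> no
  'hat' -> no
  'red' -> no
  'fed' -> no
Matches: []
Count: 0

0


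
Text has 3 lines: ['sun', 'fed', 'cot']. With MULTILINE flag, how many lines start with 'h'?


With MULTILINE flag, ^ matches the start of each line.
Lines: ['sun', 'fed', 'cot']
Checking which lines start with 'h':
  Line 1: 'sun' -> no
  Line 2: 'fed' -> no
  Line 3: 'cot' -> no
Matching lines: []
Count: 0

0


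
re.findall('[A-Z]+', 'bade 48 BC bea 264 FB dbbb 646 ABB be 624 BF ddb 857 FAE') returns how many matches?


Pattern '[A-Z]+' finds one or more uppercase letters.
Text: 'bade 48 BC bea 264 FB dbbb 646 ABB be 624 BF ddb 857 FAE'
Scanning for matches:
  Match 1: 'BC'
  Match 2: 'FB'
  Match 3: 'ABB'
  Match 4: 'BF'
  Match 5: 'FAE'
Total matches: 5

5


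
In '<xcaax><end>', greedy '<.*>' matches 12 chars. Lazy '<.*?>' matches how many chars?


Greedy '<.*>' tries to match as MUCH as possible.
Lazy '<.*?>' tries to match as LITTLE as possible.

String: '<xcaax><end>'
Greedy '<.*>' starts at first '<' and extends to the LAST '>': '<xcaax><end>' (12 chars)
Lazy '<.*?>' starts at first '<' and stops at the FIRST '>': '<xcaax>' (7 chars)

7


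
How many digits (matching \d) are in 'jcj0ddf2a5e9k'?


\d matches any digit 0-9.
Scanning 'jcj0ddf2a5e9k':
  pos 3: '0' -> DIGIT
  pos 7: '2' -> DIGIT
  pos 9: '5' -> DIGIT
  pos 11: '9' -> DIGIT
Digits found: ['0', '2', '5', '9']
Total: 4

4


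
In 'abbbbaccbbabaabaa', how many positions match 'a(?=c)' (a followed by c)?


Lookahead 'a(?=c)' matches 'a' only when followed by 'c'.
String: 'abbbbaccbbabaabaa'
Checking each position where char is 'a':
  pos 0: 'a' -> no (next='b')
  pos 5: 'a' -> MATCH (next='c')
  pos 10: 'a' -> no (next='b')
  pos 12: 'a' -> no (next='a')
  pos 13: 'a' -> no (next='b')
  pos 15: 'a' -> no (next='a')
Matching positions: [5]
Count: 1

1


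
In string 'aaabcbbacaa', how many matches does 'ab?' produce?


Pattern 'ab?' matches 'a' optionally followed by 'b'.
String: 'aaabcbbacaa'
Scanning left to right for 'a' then checking next char:
  Match 1: 'a' (a not followed by b)
  Match 2: 'a' (a not followed by b)
  Match 3: 'ab' (a followed by b)
  Match 4: 'a' (a not followed by b)
  Match 5: 'a' (a not followed by b)
  Match 6: 'a' (a not followed by b)
Total matches: 6

6


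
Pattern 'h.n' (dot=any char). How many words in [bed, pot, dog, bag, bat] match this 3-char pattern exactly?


Pattern 'h.n' means: starts with 'h', any single char, ends with 'n'.
Checking each word (must be exactly 3 chars):
  'bed' (len=3): no
  'pot' (len=3): no
  'dog' (len=3): no
  'bag' (len=3): no
  'bat' (len=3): no
Matching words: []
Total: 0

0


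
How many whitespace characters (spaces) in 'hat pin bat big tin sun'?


\s matches whitespace characters (spaces, tabs, etc.).
Text: 'hat pin bat big tin sun'
This text has 6 words separated by spaces.
Number of spaces = number of words - 1 = 6 - 1 = 5

5


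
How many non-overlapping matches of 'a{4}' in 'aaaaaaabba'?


Pattern 'a{4}' matches exactly 4 consecutive a's (greedy, non-overlapping).
String: 'aaaaaaabba'
Scanning for runs of a's:
  Run at pos 0: 'aaaaaaa' (length 7) -> 1 match(es)
  Run at pos 9: 'a' (length 1) -> 0 match(es)
Matches found: ['aaaa']
Total: 1

1


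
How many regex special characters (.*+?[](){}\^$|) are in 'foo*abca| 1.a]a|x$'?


Regex special characters are: . * + ? [ ] ( ) { } \ ^ $ |
Scanning 'foo*abca| 1.a]a|x$':
  pos 3: '*' -> SPECIAL
  pos 8: '|' -> SPECIAL
  pos 11: '.' -> SPECIAL
  pos 13: ']' -> SPECIAL
  pos 15: '|' -> SPECIAL
  pos 17: '$' -> SPECIAL
Special chars found: ['*', '|', '.', ']', '|', '$']
Total: 6

6


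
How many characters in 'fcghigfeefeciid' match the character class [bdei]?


Character class [bdei] matches any of: {b, d, e, i}
Scanning string 'fcghigfeefeciid' character by character:
  pos 0: 'f' -> no
  pos 1: 'c' -> no
  pos 2: 'g' -> no
  pos 3: 'h' -> no
  pos 4: 'i' -> MATCH
  pos 5: 'g' -> no
  pos 6: 'f' -> no
  pos 7: 'e' -> MATCH
  pos 8: 'e' -> MATCH
  pos 9: 'f' -> no
  pos 10: 'e' -> MATCH
  pos 11: 'c' -> no
  pos 12: 'i' -> MATCH
  pos 13: 'i' -> MATCH
  pos 14: 'd' -> MATCH
Total matches: 7

7


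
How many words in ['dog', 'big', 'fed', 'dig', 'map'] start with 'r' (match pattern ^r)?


Pattern ^r anchors to start of word. Check which words begin with 'r':
  'dog' -> no
  'big' -> no
  'fed' -> no
  'dig' -> no
  'map' -> no
Matching words: []
Count: 0

0


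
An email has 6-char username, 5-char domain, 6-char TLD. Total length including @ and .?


An email address has format: username@domain.tld
Username length: 6
'@' character: 1
Domain length: 5
'.' character: 1
TLD length: 6
Total = 6 + 1 + 5 + 1 + 6 = 19

19


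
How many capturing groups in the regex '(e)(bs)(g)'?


To count capturing groups, count each '(' that starts a group.
Pattern: '(e)(bs)(g)'
Walking through the pattern:
  Position 0: '(' -> group #1
  Position 3: '(' -> group #2
  Position 7: '(' -> group #3
Total capturing groups: 3

3


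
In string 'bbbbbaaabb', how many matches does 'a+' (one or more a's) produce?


Pattern 'a+' matches one or more consecutive a's.
String: 'bbbbbaaabb'
Scanning for runs of a:
  Match 1: 'aaa' (length 3)
Total matches: 1

1


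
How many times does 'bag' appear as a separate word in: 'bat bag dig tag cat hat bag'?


Scanning each word for exact match 'bag':
  Word 1: 'bat' -> no
  Word 2: 'bag' -> MATCH
  Word 3: 'dig' -> no
  Word 4: 'tag' -> no
  Word 5: 'cat' -> no
  Word 6: 'hat' -> no
  Word 7: 'bag' -> MATCH
Total matches: 2

2


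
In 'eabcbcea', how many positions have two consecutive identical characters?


Looking for consecutive identical characters in 'eabcbcea':
  pos 0-1: 'e' vs 'a' -> different
  pos 1-2: 'a' vs 'b' -> different
  pos 2-3: 'b' vs 'c' -> different
  pos 3-4: 'c' vs 'b' -> different
  pos 4-5: 'b' vs 'c' -> different
  pos 5-6: 'c' vs 'e' -> different
  pos 6-7: 'e' vs 'a' -> different
Consecutive identical pairs: []
Count: 0

0


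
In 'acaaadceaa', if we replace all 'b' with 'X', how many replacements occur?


re.sub('b', 'X', text) replaces every occurrence of 'b' with 'X'.
Text: 'acaaadceaa'
Scanning for 'b':
Total replacements: 0

0


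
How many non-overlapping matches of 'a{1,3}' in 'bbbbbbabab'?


Pattern 'a{1,3}' matches between 1 and 3 consecutive a's (greedy).
String: 'bbbbbbabab'
Finding runs of a's and applying greedy matching:
  Run at pos 6: 'a' (length 1)
  Run at pos 8: 'a' (length 1)
Matches: ['a', 'a']
Count: 2

2


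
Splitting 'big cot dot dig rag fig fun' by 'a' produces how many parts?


Splitting by 'a' breaks the string at each occurrence of the separator.
Text: 'big cot dot dig rag fig fun'
Parts after split:
  Part 1: 'big cot dot dig r'
  Part 2: 'g fig fun'
Total parts: 2

2


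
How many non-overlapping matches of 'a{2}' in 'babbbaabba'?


Pattern 'a{2}' matches exactly 2 consecutive a's (greedy, non-overlapping).
String: 'babbbaabba'
Scanning for runs of a's:
  Run at pos 1: 'a' (length 1) -> 0 match(es)
  Run at pos 5: 'aa' (length 2) -> 1 match(es)
  Run at pos 9: 'a' (length 1) -> 0 match(es)
Matches found: ['aa']
Total: 1

1


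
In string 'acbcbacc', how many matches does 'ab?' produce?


Pattern 'ab?' matches 'a' optionally followed by 'b'.
String: 'acbcbacc'
Scanning left to right for 'a' then checking next char:
  Match 1: 'a' (a not followed by b)
  Match 2: 'a' (a not followed by b)
Total matches: 2

2


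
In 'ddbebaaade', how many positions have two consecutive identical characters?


Looking for consecutive identical characters in 'ddbebaaade':
  pos 0-1: 'd' vs 'd' -> MATCH ('dd')
  pos 1-2: 'd' vs 'b' -> different
  pos 2-3: 'b' vs 'e' -> different
  pos 3-4: 'e' vs 'b' -> different
  pos 4-5: 'b' vs 'a' -> different
  pos 5-6: 'a' vs 'a' -> MATCH ('aa')
  pos 6-7: 'a' vs 'a' -> MATCH ('aa')
  pos 7-8: 'a' vs 'd' -> different
  pos 8-9: 'd' vs 'e' -> different
Consecutive identical pairs: ['dd', 'aa', 'aa']
Count: 3

3


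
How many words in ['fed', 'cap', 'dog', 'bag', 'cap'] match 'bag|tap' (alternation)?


Alternation 'bag|tap' matches either 'bag' or 'tap'.
Checking each word:
  'fed' -> no
  'cap' -> no
  'dog' -> no
  'bag' -> MATCH
  'cap' -> no
Matches: ['bag']
Count: 1

1


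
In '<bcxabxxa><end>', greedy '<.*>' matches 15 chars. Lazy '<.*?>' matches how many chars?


Greedy '<.*>' tries to match as MUCH as possible.
Lazy '<.*?>' tries to match as LITTLE as possible.

String: '<bcxabxxa><end>'
Greedy '<.*>' starts at first '<' and extends to the LAST '>': '<bcxabxxa><end>' (15 chars)
Lazy '<.*?>' starts at first '<' and stops at the FIRST '>': '<bcxabxxa>' (10 chars)

10


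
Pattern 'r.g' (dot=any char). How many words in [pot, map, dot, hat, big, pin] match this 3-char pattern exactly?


Pattern 'r.g' means: starts with 'r', any single char, ends with 'g'.
Checking each word (must be exactly 3 chars):
  'pot' (len=3): no
  'map' (len=3): no
  'dot' (len=3): no
  'hat' (len=3): no
  'big' (len=3): no
  'pin' (len=3): no
Matching words: []
Total: 0

0


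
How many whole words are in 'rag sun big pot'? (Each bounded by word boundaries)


Word boundaries (\b) mark the start/end of each word.
Text: 'rag sun big pot'
Splitting by whitespace:
  Word 1: 'rag'
  Word 2: 'sun'
  Word 3: 'big'
  Word 4: 'pot'
Total whole words: 4

4


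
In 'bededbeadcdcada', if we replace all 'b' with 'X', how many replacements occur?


re.sub('b', 'X', text) replaces every occurrence of 'b' with 'X'.
Text: 'bededbeadcdcada'
Scanning for 'b':
  pos 0: 'b' -> replacement #1
  pos 5: 'b' -> replacement #2
Total replacements: 2

2


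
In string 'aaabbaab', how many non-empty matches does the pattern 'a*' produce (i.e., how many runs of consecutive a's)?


Pattern 'a*' matches zero or more a's. We want non-empty runs of consecutive a's.
String: 'aaabbaab'
Walking through the string to find runs of a's:
  Run 1: positions 0-2 -> 'aaa'
  Run 2: positions 5-6 -> 'aa'
Non-empty runs found: ['aaa', 'aa']
Count: 2

2


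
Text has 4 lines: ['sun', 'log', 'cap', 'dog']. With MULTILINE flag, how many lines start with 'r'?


With MULTILINE flag, ^ matches the start of each line.
Lines: ['sun', 'log', 'cap', 'dog']
Checking which lines start with 'r':
  Line 1: 'sun' -> no
  Line 2: 'log' -> no
  Line 3: 'cap' -> no
  Line 4: 'dog' -> no
Matching lines: []
Count: 0

0


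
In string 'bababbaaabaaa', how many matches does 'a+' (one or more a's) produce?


Pattern 'a+' matches one or more consecutive a's.
String: 'bababbaaabaaa'
Scanning for runs of a:
  Match 1: 'a' (length 1)
  Match 2: 'a' (length 1)
  Match 3: 'aaa' (length 3)
  Match 4: 'aaa' (length 3)
Total matches: 4

4


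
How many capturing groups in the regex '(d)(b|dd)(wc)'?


To count capturing groups, count each '(' that starts a group.
Pattern: '(d)(b|dd)(wc)'
Walking through the pattern:
  Position 0: '(' -> group #1
  Position 3: '(' -> group #2
  Position 9: '(' -> group #3
Total capturing groups: 3

3


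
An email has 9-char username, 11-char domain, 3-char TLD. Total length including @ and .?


An email address has format: username@domain.tld
Username length: 9
'@' character: 1
Domain length: 11
'.' character: 1
TLD length: 3
Total = 9 + 1 + 11 + 1 + 3 = 25

25


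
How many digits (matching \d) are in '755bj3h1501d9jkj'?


\d matches any digit 0-9.
Scanning '755bj3h1501d9jkj':
  pos 0: '7' -> DIGIT
  pos 1: '5' -> DIGIT
  pos 2: '5' -> DIGIT
  pos 5: '3' -> DIGIT
  pos 7: '1' -> DIGIT
  pos 8: '5' -> DIGIT
  pos 9: '0' -> DIGIT
  pos 10: '1' -> DIGIT
  pos 12: '9' -> DIGIT
Digits found: ['7', '5', '5', '3', '1', '5', '0', '1', '9']
Total: 9

9


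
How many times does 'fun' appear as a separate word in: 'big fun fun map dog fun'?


Scanning each word for exact match 'fun':
  Word 1: 'big' -> no
  Word 2: 'fun' -> MATCH
  Word 3: 'fun' -> MATCH
  Word 4: 'map' -> no
  Word 5: 'dog' -> no
  Word 6: 'fun' -> MATCH
Total matches: 3

3


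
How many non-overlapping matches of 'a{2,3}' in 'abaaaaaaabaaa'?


Pattern 'a{2,3}' matches between 2 and 3 consecutive a's (greedy).
String: 'abaaaaaaabaaa'
Finding runs of a's and applying greedy matching:
  Run at pos 0: 'a' (length 1)
  Run at pos 2: 'aaaaaaa' (length 7)
  Run at pos 10: 'aaa' (length 3)
Matches: ['aaa', 'aaa', 'aaa']
Count: 3

3


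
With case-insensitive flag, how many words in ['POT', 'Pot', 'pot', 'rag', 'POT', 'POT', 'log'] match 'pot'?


Case-insensitive matching: compare each word's lowercase form to 'pot'.
  'POT' -> lower='pot' -> MATCH
  'Pot' -> lower='pot' -> MATCH
  'pot' -> lower='pot' -> MATCH
  'rag' -> lower='rag' -> no
  'POT' -> lower='pot' -> MATCH
  'POT' -> lower='pot' -> MATCH
  'log' -> lower='log' -> no
Matches: ['POT', 'Pot', 'pot', 'POT', 'POT']
Count: 5

5


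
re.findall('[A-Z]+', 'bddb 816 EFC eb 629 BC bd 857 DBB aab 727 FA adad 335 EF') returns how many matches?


Pattern '[A-Z]+' finds one or more uppercase letters.
Text: 'bddb 816 EFC eb 629 BC bd 857 DBB aab 727 FA adad 335 EF'
Scanning for matches:
  Match 1: 'EFC'
  Match 2: 'BC'
  Match 3: 'DBB'
  Match 4: 'FA'
  Match 5: 'EF'
Total matches: 5

5


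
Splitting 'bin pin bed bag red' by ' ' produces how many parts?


Splitting by ' ' breaks the string at each occurrence of the separator.
Text: 'bin pin bed bag red'
Parts after split:
  Part 1: 'bin'
  Part 2: 'pin'
  Part 3: 'bed'
  Part 4: 'bag'
  Part 5: 'red'
Total parts: 5

5


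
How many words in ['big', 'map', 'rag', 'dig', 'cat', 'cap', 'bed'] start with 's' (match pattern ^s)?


Pattern ^s anchors to start of word. Check which words begin with 's':
  'big' -> no
  'map' -> no
  'rag' -> no
  'dig' -> no
  'cat' -> no
  'cap' -> no
  'bed' -> no
Matching words: []
Count: 0

0


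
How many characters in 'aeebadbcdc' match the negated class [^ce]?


Negated class [^ce] matches any char NOT in {c, e}
Scanning 'aeebadbcdc':
  pos 0: 'a' -> MATCH
  pos 1: 'e' -> no (excluded)
  pos 2: 'e' -> no (excluded)
  pos 3: 'b' -> MATCH
  pos 4: 'a' -> MATCH
  pos 5: 'd' -> MATCH
  pos 6: 'b' -> MATCH
  pos 7: 'c' -> no (excluded)
  pos 8: 'd' -> MATCH
  pos 9: 'c' -> no (excluded)
Total matches: 6

6


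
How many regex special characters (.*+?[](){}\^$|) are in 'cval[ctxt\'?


Regex special characters are: . * + ? [ ] ( ) { } \ ^ $ |
Scanning 'cval[ctxt\':
  pos 4: '[' -> SPECIAL
  pos 9: '\' -> SPECIAL
Special chars found: ['[', '\\']
Total: 2

2


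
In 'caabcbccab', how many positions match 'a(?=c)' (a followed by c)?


Lookahead 'a(?=c)' matches 'a' only when followed by 'c'.
String: 'caabcbccab'
Checking each position where char is 'a':
  pos 1: 'a' -> no (next='a')
  pos 2: 'a' -> no (next='b')
  pos 8: 'a' -> no (next='b')
Matching positions: []
Count: 0

0


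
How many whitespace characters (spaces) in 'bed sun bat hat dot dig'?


\s matches whitespace characters (spaces, tabs, etc.).
Text: 'bed sun bat hat dot dig'
This text has 6 words separated by spaces.
Number of spaces = number of words - 1 = 6 - 1 = 5

5


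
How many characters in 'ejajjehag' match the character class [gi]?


Character class [gi] matches any of: {g, i}
Scanning string 'ejajjehag' character by character:
  pos 0: 'e' -> no
  pos 1: 'j' -> no
  pos 2: 'a' -> no
  pos 3: 'j' -> no
  pos 4: 'j' -> no
  pos 5: 'e' -> no
  pos 6: 'h' -> no
  pos 7: 'a' -> no
  pos 8: 'g' -> MATCH
Total matches: 1

1


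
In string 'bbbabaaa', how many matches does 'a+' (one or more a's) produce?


Pattern 'a+' matches one or more consecutive a's.
String: 'bbbabaaa'
Scanning for runs of a:
  Match 1: 'a' (length 1)
  Match 2: 'aaa' (length 3)
Total matches: 2

2


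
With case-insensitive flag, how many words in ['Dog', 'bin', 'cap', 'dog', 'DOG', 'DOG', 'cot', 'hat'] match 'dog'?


Case-insensitive matching: compare each word's lowercase form to 'dog'.
  'Dog' -> lower='dog' -> MATCH
  'bin' -> lower='bin' -> no
  'cap' -> lower='cap' -> no
  'dog' -> lower='dog' -> MATCH
  'DOG' -> lower='dog' -> MATCH
  'DOG' -> lower='dog' -> MATCH
  'cot' -> lower='cot' -> no
  'hat' -> lower='hat' -> no
Matches: ['Dog', 'dog', 'DOG', 'DOG']
Count: 4

4


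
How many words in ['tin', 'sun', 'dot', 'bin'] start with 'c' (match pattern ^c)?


Pattern ^c anchors to start of word. Check which words begin with 'c':
  'tin' -> no
  'sun' -> no
  'dot' -> no
  'bin' -> no
Matching words: []
Count: 0

0


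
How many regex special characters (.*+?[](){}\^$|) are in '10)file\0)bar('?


Regex special characters are: . * + ? [ ] ( ) { } \ ^ $ |
Scanning '10)file\0)bar(':
  pos 2: ')' -> SPECIAL
  pos 7: '\' -> SPECIAL
  pos 9: ')' -> SPECIAL
  pos 13: '(' -> SPECIAL
Special chars found: [')', '\\', ')', '(']
Total: 4

4


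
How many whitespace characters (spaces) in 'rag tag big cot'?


\s matches whitespace characters (spaces, tabs, etc.).
Text: 'rag tag big cot'
This text has 4 words separated by spaces.
Number of spaces = number of words - 1 = 4 - 1 = 3

3


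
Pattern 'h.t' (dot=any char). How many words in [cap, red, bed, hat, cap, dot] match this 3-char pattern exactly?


Pattern 'h.t' means: starts with 'h', any single char, ends with 't'.
Checking each word (must be exactly 3 chars):
  'cap' (len=3): no
  'red' (len=3): no
  'bed' (len=3): no
  'hat' (len=3): MATCH
  'cap' (len=3): no
  'dot' (len=3): no
Matching words: ['hat']
Total: 1

1


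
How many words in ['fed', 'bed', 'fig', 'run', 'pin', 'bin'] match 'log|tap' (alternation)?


Alternation 'log|tap' matches either 'log' or 'tap'.
Checking each word:
  'fed' -> no
  'bed' -> no
  'fig' -> no
  'run' -> no
  'pin' -> no
  'bin' -> no
Matches: []
Count: 0

0


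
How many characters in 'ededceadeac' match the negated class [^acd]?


Negated class [^acd] matches any char NOT in {a, c, d}
Scanning 'ededceadeac':
  pos 0: 'e' -> MATCH
  pos 1: 'd' -> no (excluded)
  pos 2: 'e' -> MATCH
  pos 3: 'd' -> no (excluded)
  pos 4: 'c' -> no (excluded)
  pos 5: 'e' -> MATCH
  pos 6: 'a' -> no (excluded)
  pos 7: 'd' -> no (excluded)
  pos 8: 'e' -> MATCH
  pos 9: 'a' -> no (excluded)
  pos 10: 'c' -> no (excluded)
Total matches: 4

4


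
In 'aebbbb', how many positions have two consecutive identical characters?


Looking for consecutive identical characters in 'aebbbb':
  pos 0-1: 'a' vs 'e' -> different
  pos 1-2: 'e' vs 'b' -> different
  pos 2-3: 'b' vs 'b' -> MATCH ('bb')
  pos 3-4: 'b' vs 'b' -> MATCH ('bb')
  pos 4-5: 'b' vs 'b' -> MATCH ('bb')
Consecutive identical pairs: ['bb', 'bb', 'bb']
Count: 3

3


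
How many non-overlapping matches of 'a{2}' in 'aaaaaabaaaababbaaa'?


Pattern 'a{2}' matches exactly 2 consecutive a's (greedy, non-overlapping).
String: 'aaaaaabaaaababbaaa'
Scanning for runs of a's:
  Run at pos 0: 'aaaaaa' (length 6) -> 3 match(es)
  Run at pos 7: 'aaaa' (length 4) -> 2 match(es)
  Run at pos 12: 'a' (length 1) -> 0 match(es)
  Run at pos 15: 'aaa' (length 3) -> 1 match(es)
Matches found: ['aa', 'aa', 'aa', 'aa', 'aa', 'aa']
Total: 6

6


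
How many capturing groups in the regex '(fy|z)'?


To count capturing groups, count each '(' that starts a group.
Pattern: '(fy|z)'
Walking through the pattern:
  Position 0: '(' -> group #1
Total capturing groups: 1

1


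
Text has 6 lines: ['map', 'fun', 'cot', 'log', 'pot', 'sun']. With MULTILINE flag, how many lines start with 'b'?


With MULTILINE flag, ^ matches the start of each line.
Lines: ['map', 'fun', 'cot', 'log', 'pot', 'sun']
Checking which lines start with 'b':
  Line 1: 'map' -> no
  Line 2: 'fun' -> no
  Line 3: 'cot' -> no
  Line 4: 'log' -> no
  Line 5: 'pot' -> no
  Line 6: 'sun' -> no
Matching lines: []
Count: 0

0


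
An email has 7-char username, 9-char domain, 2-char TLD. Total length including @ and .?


An email address has format: username@domain.tld
Username length: 7
'@' character: 1
Domain length: 9
'.' character: 1
TLD length: 2
Total = 7 + 1 + 9 + 1 + 2 = 20

20


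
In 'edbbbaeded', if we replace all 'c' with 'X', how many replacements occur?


re.sub('c', 'X', text) replaces every occurrence of 'c' with 'X'.
Text: 'edbbbaeded'
Scanning for 'c':
Total replacements: 0

0


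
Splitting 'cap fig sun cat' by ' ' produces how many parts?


Splitting by ' ' breaks the string at each occurrence of the separator.
Text: 'cap fig sun cat'
Parts after split:
  Part 1: 'cap'
  Part 2: 'fig'
  Part 3: 'sun'
  Part 4: 'cat'
Total parts: 4

4


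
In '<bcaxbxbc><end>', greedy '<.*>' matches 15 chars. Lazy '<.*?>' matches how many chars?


Greedy '<.*>' tries to match as MUCH as possible.
Lazy '<.*?>' tries to match as LITTLE as possible.

String: '<bcaxbxbc><end>'
Greedy '<.*>' starts at first '<' and extends to the LAST '>': '<bcaxbxbc><end>' (15 chars)
Lazy '<.*?>' starts at first '<' and stops at the FIRST '>': '<bcaxbxbc>' (10 chars)

10


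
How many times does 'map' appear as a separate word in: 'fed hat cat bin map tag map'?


Scanning each word for exact match 'map':
  Word 1: 'fed' -> no
  Word 2: 'hat' -> no
  Word 3: 'cat' -> no
  Word 4: 'bin' -> no
  Word 5: 'map' -> MATCH
  Word 6: 'tag' -> no
  Word 7: 'map' -> MATCH
Total matches: 2

2


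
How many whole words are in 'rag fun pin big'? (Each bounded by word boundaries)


Word boundaries (\b) mark the start/end of each word.
Text: 'rag fun pin big'
Splitting by whitespace:
  Word 1: 'rag'
  Word 2: 'fun'
  Word 3: 'pin'
  Word 4: 'big'
Total whole words: 4

4


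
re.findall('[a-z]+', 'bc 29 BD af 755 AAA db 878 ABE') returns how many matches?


Pattern '[a-z]+' finds one or more lowercase letters.
Text: 'bc 29 BD af 755 AAA db 878 ABE'
Scanning for matches:
  Match 1: 'bc'
  Match 2: 'af'
  Match 3: 'db'
Total matches: 3

3


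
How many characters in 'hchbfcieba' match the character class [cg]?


Character class [cg] matches any of: {c, g}
Scanning string 'hchbfcieba' character by character:
  pos 0: 'h' -> no
  pos 1: 'c' -> MATCH
  pos 2: 'h' -> no
  pos 3: 'b' -> no
  pos 4: 'f' -> no
  pos 5: 'c' -> MATCH
  pos 6: 'i' -> no
  pos 7: 'e' -> no
  pos 8: 'b' -> no
  pos 9: 'a' -> no
Total matches: 2

2


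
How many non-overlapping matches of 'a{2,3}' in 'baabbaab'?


Pattern 'a{2,3}' matches between 2 and 3 consecutive a's (greedy).
String: 'baabbaab'
Finding runs of a's and applying greedy matching:
  Run at pos 1: 'aa' (length 2)
  Run at pos 5: 'aa' (length 2)
Matches: ['aa', 'aa']
Count: 2

2


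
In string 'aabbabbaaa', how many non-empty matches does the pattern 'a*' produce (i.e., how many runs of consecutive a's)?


Pattern 'a*' matches zero or more a's. We want non-empty runs of consecutive a's.
String: 'aabbabbaaa'
Walking through the string to find runs of a's:
  Run 1: positions 0-1 -> 'aa'
  Run 2: positions 4-4 -> 'a'
  Run 3: positions 7-9 -> 'aaa'
Non-empty runs found: ['aa', 'a', 'aaa']
Count: 3

3


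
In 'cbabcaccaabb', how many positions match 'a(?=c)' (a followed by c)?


Lookahead 'a(?=c)' matches 'a' only when followed by 'c'.
String: 'cbabcaccaabb'
Checking each position where char is 'a':
  pos 2: 'a' -> no (next='b')
  pos 5: 'a' -> MATCH (next='c')
  pos 8: 'a' -> no (next='a')
  pos 9: 'a' -> no (next='b')
Matching positions: [5]
Count: 1

1


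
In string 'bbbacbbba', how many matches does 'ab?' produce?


Pattern 'ab?' matches 'a' optionally followed by 'b'.
String: 'bbbacbbba'
Scanning left to right for 'a' then checking next char:
  Match 1: 'a' (a not followed by b)
  Match 2: 'a' (a not followed by b)
Total matches: 2

2


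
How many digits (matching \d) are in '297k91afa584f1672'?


\d matches any digit 0-9.
Scanning '297k91afa584f1672':
  pos 0: '2' -> DIGIT
  pos 1: '9' -> DIGIT
  pos 2: '7' -> DIGIT
  pos 4: '9' -> DIGIT
  pos 5: '1' -> DIGIT
  pos 9: '5' -> DIGIT
  pos 10: '8' -> DIGIT
  pos 11: '4' -> DIGIT
  pos 13: '1' -> DIGIT
  pos 14: '6' -> DIGIT
  pos 15: '7' -> DIGIT
  pos 16: '2' -> DIGIT
Digits found: ['2', '9', '7', '9', '1', '5', '8', '4', '1', '6', '7', '2']
Total: 12

12


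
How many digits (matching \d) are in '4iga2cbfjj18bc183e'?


\d matches any digit 0-9.
Scanning '4iga2cbfjj18bc183e':
  pos 0: '4' -> DIGIT
  pos 4: '2' -> DIGIT
  pos 10: '1' -> DIGIT
  pos 11: '8' -> DIGIT
  pos 14: '1' -> DIGIT
  pos 15: '8' -> DIGIT
  pos 16: '3' -> DIGIT
Digits found: ['4', '2', '1', '8', '1', '8', '3']
Total: 7

7


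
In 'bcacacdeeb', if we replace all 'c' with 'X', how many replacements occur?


re.sub('c', 'X', text) replaces every occurrence of 'c' with 'X'.
Text: 'bcacacdeeb'
Scanning for 'c':
  pos 1: 'c' -> replacement #1
  pos 3: 'c' -> replacement #2
  pos 5: 'c' -> replacement #3
Total replacements: 3

3


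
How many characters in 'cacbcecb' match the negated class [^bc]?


Negated class [^bc] matches any char NOT in {b, c}
Scanning 'cacbcecb':
  pos 0: 'c' -> no (excluded)
  pos 1: 'a' -> MATCH
  pos 2: 'c' -> no (excluded)
  pos 3: 'b' -> no (excluded)
  pos 4: 'c' -> no (excluded)
  pos 5: 'e' -> MATCH
  pos 6: 'c' -> no (excluded)
  pos 7: 'b' -> no (excluded)
Total matches: 2

2


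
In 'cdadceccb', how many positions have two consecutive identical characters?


Looking for consecutive identical characters in 'cdadceccb':
  pos 0-1: 'c' vs 'd' -> different
  pos 1-2: 'd' vs 'a' -> different
  pos 2-3: 'a' vs 'd' -> different
  pos 3-4: 'd' vs 'c' -> different
  pos 4-5: 'c' vs 'e' -> different
  pos 5-6: 'e' vs 'c' -> different
  pos 6-7: 'c' vs 'c' -> MATCH ('cc')
  pos 7-8: 'c' vs 'b' -> different
Consecutive identical pairs: ['cc']
Count: 1

1


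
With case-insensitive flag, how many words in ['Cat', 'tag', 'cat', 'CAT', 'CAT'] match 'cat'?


Case-insensitive matching: compare each word's lowercase form to 'cat'.
  'Cat' -> lower='cat' -> MATCH
  'tag' -> lower='tag' -> no
  'cat' -> lower='cat' -> MATCH
  'CAT' -> lower='cat' -> MATCH
  'CAT' -> lower='cat' -> MATCH
Matches: ['Cat', 'cat', 'CAT', 'CAT']
Count: 4

4


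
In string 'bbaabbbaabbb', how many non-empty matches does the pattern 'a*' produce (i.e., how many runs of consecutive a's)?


Pattern 'a*' matches zero or more a's. We want non-empty runs of consecutive a's.
String: 'bbaabbbaabbb'
Walking through the string to find runs of a's:
  Run 1: positions 2-3 -> 'aa'
  Run 2: positions 7-8 -> 'aa'
Non-empty runs found: ['aa', 'aa']
Count: 2

2


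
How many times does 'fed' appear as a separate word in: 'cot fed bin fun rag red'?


Scanning each word for exact match 'fed':
  Word 1: 'cot' -> no
  Word 2: 'fed' -> MATCH
  Word 3: 'bin' -> no
  Word 4: 'fun' -> no
  Word 5: 'rag' -> no
  Word 6: 'red' -> no
Total matches: 1

1


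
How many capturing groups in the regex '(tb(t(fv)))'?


To count capturing groups, count each '(' that starts a group.
Pattern: '(tb(t(fv)))'
Walking through the pattern:
  Position 0: '(' -> group #1
  Position 3: '(' -> group #2
  Position 5: '(' -> group #3
Total capturing groups: 3

3


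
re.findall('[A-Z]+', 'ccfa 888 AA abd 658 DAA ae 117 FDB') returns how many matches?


Pattern '[A-Z]+' finds one or more uppercase letters.
Text: 'ccfa 888 AA abd 658 DAA ae 117 FDB'
Scanning for matches:
  Match 1: 'AA'
  Match 2: 'DAA'
  Match 3: 'FDB'
Total matches: 3

3


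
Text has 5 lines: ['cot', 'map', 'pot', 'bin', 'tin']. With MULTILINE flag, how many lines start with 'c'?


With MULTILINE flag, ^ matches the start of each line.
Lines: ['cot', 'map', 'pot', 'bin', 'tin']
Checking which lines start with 'c':
  Line 1: 'cot' -> MATCH
  Line 2: 'map' -> no
  Line 3: 'pot' -> no
  Line 4: 'bin' -> no
  Line 5: 'tin' -> no
Matching lines: ['cot']
Count: 1

1


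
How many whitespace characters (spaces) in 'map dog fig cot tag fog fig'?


\s matches whitespace characters (spaces, tabs, etc.).
Text: 'map dog fig cot tag fog fig'
This text has 7 words separated by spaces.
Number of spaces = number of words - 1 = 7 - 1 = 6

6


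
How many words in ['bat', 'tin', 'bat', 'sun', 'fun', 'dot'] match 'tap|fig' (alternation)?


Alternation 'tap|fig' matches either 'tap' or 'fig'.
Checking each word:
  'bat' -> no
  'tin' -> no
  'bat' -> no
  'sun' -> no
  'fun' -> no
  'dot' -> no
Matches: []
Count: 0

0
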